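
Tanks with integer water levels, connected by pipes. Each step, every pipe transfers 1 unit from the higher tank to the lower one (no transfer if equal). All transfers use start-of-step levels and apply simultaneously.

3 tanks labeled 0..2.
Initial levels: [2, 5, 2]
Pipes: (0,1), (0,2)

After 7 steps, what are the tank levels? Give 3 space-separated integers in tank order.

Answer: 3 3 3

Derivation:
Step 1: flows [1->0,0=2] -> levels [3 4 2]
Step 2: flows [1->0,0->2] -> levels [3 3 3]
Step 3: flows [0=1,0=2] -> levels [3 3 3]
  -> stable; steps 4..7 unchanged -> [3 3 3]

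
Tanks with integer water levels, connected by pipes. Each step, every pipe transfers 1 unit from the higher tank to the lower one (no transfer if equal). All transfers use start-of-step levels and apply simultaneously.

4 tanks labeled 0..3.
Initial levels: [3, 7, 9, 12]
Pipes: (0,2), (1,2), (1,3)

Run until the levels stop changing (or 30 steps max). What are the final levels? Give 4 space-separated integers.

Step 1: flows [2->0,2->1,3->1] -> levels [4 9 7 11]
Step 2: flows [2->0,1->2,3->1] -> levels [5 9 7 10]
Step 3: flows [2->0,1->2,3->1] -> levels [6 9 7 9]
Step 4: flows [2->0,1->2,1=3] -> levels [7 8 7 9]
Step 5: flows [0=2,1->2,3->1] -> levels [7 8 8 8]
Step 6: flows [2->0,1=2,1=3] -> levels [8 8 7 8]
Step 7: flows [0->2,1->2,1=3] -> levels [7 7 9 8]
Step 8: flows [2->0,2->1,3->1] -> levels [8 9 7 7]
Step 9: flows [0->2,1->2,1->3] -> levels [7 7 9 8]
  -> period-2 cycle: step 9 state = step 7 state; never stabilizes
  -> state at step 30: (30-7) mod 2 = 1, same as step 8 -> [8 9 7 7]

Answer: 8 9 7 7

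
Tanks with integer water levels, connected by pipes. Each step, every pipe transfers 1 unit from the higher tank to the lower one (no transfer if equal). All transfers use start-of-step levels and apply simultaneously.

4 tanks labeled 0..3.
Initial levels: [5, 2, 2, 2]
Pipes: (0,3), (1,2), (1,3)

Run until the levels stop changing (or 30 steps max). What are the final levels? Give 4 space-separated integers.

Answer: 3 4 2 2

Derivation:
Step 1: flows [0->3,1=2,1=3] -> levels [4 2 2 3]
Step 2: flows [0->3,1=2,3->1] -> levels [3 3 2 3]
Step 3: flows [0=3,1->2,1=3] -> levels [3 2 3 3]
Step 4: flows [0=3,2->1,3->1] -> levels [3 4 2 2]
Step 5: flows [0->3,1->2,1->3] -> levels [2 2 3 4]
Step 6: flows [3->0,2->1,3->1] -> levels [3 4 2 2]
  -> period-2 cycle: step 6 state = step 4 state; never stabilizes
  -> state at step 30: (30-4) mod 2 = 0, same as step 4 -> [3 4 2 2]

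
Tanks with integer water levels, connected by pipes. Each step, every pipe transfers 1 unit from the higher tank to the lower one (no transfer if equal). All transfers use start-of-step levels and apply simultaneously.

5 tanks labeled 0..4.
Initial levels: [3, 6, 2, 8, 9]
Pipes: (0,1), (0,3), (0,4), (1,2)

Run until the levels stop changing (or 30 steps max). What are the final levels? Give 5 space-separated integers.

Answer: 7 4 5 6 6

Derivation:
Step 1: flows [1->0,3->0,4->0,1->2] -> levels [6 4 3 7 8]
Step 2: flows [0->1,3->0,4->0,1->2] -> levels [7 4 4 6 7]
Step 3: flows [0->1,0->3,0=4,1=2] -> levels [5 5 4 7 7]
Step 4: flows [0=1,3->0,4->0,1->2] -> levels [7 4 5 6 6]
Step 5: flows [0->1,0->3,0->4,2->1] -> levels [4 6 4 7 7]
Step 6: flows [1->0,3->0,4->0,1->2] -> levels [7 4 5 6 6]
  -> period-2 cycle: step 6 state = step 4 state; never stabilizes
  -> state at step 30: (30-4) mod 2 = 0, same as step 4 -> [7 4 5 6 6]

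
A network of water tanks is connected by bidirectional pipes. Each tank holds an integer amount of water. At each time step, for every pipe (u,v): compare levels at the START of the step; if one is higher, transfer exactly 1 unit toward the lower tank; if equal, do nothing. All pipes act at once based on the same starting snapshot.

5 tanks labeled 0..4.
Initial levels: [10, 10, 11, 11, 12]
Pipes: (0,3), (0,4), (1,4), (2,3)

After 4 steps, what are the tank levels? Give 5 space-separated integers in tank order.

Step 1: flows [3->0,4->0,4->1,2=3] -> levels [12 11 11 10 10]
Step 2: flows [0->3,0->4,1->4,2->3] -> levels [10 10 10 12 12]
Step 3: flows [3->0,4->0,4->1,3->2] -> levels [12 11 11 10 10]
  -> period-2 cycle: step 3 state = step 1 state
  -> state at step 4: (4-1) mod 2 = 1, same as step 2 -> [10 10 10 12 12]

Answer: 10 10 10 12 12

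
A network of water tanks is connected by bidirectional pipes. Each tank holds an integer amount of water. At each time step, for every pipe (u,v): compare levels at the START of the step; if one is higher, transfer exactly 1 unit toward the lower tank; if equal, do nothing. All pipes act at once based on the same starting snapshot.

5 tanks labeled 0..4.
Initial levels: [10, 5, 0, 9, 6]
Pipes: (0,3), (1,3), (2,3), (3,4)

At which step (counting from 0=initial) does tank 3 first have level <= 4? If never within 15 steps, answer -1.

Step 1: flows [0->3,3->1,3->2,3->4] -> levels [9 6 1 7 7]
Step 2: flows [0->3,3->1,3->2,3=4] -> levels [8 7 2 6 7]
Step 3: flows [0->3,1->3,3->2,4->3] -> levels [7 6 3 8 6]
Step 4: flows [3->0,3->1,3->2,3->4] -> levels [8 7 4 4 7]
Tank 3 first reaches <=4 at step 4

Answer: 4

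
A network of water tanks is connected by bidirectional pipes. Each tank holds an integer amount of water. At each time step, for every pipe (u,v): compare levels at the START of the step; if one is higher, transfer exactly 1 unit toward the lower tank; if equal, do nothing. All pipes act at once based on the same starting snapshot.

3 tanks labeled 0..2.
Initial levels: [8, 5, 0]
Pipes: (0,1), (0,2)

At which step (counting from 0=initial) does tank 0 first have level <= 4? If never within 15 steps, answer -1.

Step 1: flows [0->1,0->2] -> levels [6 6 1]
Step 2: flows [0=1,0->2] -> levels [5 6 2]
Step 3: flows [1->0,0->2] -> levels [5 5 3]
Step 4: flows [0=1,0->2] -> levels [4 5 4]
Tank 0 first reaches <=4 at step 4

Answer: 4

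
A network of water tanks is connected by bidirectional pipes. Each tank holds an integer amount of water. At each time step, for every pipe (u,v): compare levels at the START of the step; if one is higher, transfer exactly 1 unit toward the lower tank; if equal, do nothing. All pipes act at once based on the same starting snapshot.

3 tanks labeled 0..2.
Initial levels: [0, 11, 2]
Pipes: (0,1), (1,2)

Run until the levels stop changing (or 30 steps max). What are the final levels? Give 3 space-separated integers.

Answer: 5 3 5

Derivation:
Step 1: flows [1->0,1->2] -> levels [1 9 3]
Step 2: flows [1->0,1->2] -> levels [2 7 4]
Step 3: flows [1->0,1->2] -> levels [3 5 5]
Step 4: flows [1->0,1=2] -> levels [4 4 5]
Step 5: flows [0=1,2->1] -> levels [4 5 4]
Step 6: flows [1->0,1->2] -> levels [5 3 5]
Step 7: flows [0->1,2->1] -> levels [4 5 4]
  -> period-2 cycle: step 7 state = step 5 state; never stabilizes
  -> state at step 30: (30-5) mod 2 = 1, same as step 6 -> [5 3 5]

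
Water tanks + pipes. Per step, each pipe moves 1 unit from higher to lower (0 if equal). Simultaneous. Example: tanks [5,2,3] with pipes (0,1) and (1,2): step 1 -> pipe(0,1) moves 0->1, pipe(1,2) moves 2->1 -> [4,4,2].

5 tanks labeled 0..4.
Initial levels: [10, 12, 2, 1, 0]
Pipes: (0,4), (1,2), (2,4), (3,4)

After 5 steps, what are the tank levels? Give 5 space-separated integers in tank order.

Step 1: flows [0->4,1->2,2->4,3->4] -> levels [9 11 2 0 3]
Step 2: flows [0->4,1->2,4->2,4->3] -> levels [8 10 4 1 2]
Step 3: flows [0->4,1->2,2->4,4->3] -> levels [7 9 4 2 3]
Step 4: flows [0->4,1->2,2->4,4->3] -> levels [6 8 4 3 4]
Step 5: flows [0->4,1->2,2=4,4->3] -> levels [5 7 5 4 4]

Answer: 5 7 5 4 4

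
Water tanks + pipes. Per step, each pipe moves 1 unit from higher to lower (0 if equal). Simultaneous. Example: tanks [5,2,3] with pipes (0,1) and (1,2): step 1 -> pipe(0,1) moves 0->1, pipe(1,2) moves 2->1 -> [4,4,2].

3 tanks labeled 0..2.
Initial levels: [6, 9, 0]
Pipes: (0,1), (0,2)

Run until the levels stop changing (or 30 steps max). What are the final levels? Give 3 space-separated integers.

Answer: 5 5 5

Derivation:
Step 1: flows [1->0,0->2] -> levels [6 8 1]
Step 2: flows [1->0,0->2] -> levels [6 7 2]
Step 3: flows [1->0,0->2] -> levels [6 6 3]
Step 4: flows [0=1,0->2] -> levels [5 6 4]
Step 5: flows [1->0,0->2] -> levels [5 5 5]
Step 6: flows [0=1,0=2] -> levels [5 5 5]
  -> stable (no change)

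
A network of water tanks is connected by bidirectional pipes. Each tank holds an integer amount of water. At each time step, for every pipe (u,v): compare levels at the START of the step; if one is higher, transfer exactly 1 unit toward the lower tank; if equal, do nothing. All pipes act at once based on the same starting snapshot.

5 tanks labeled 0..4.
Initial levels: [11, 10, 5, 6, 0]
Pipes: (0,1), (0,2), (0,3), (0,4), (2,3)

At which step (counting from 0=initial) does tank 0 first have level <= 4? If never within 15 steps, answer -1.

Step 1: flows [0->1,0->2,0->3,0->4,3->2] -> levels [7 11 7 6 1]
Step 2: flows [1->0,0=2,0->3,0->4,2->3] -> levels [6 10 6 8 2]
Step 3: flows [1->0,0=2,3->0,0->4,3->2] -> levels [7 9 7 6 3]
Step 4: flows [1->0,0=2,0->3,0->4,2->3] -> levels [6 8 6 8 4]
Step 5: flows [1->0,0=2,3->0,0->4,3->2] -> levels [7 7 7 6 5]
Step 6: flows [0=1,0=2,0->3,0->4,2->3] -> levels [5 7 6 8 6]
Step 7: flows [1->0,2->0,3->0,4->0,3->2] -> levels [9 6 6 6 5]
Step 8: flows [0->1,0->2,0->3,0->4,2=3] -> levels [5 7 7 7 6]
Step 9: flows [1->0,2->0,3->0,4->0,2=3] -> levels [9 6 6 6 5]
  -> period-2 cycle (repeats step 7); tank 0 never drops to <=4
Tank 0 never reaches <=4 within 15 steps

Answer: -1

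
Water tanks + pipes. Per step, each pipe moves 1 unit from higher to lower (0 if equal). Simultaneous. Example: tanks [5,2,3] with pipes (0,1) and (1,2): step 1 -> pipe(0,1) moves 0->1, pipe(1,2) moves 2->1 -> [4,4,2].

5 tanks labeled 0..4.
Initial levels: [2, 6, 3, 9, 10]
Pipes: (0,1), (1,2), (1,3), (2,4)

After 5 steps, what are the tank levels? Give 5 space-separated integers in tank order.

Step 1: flows [1->0,1->2,3->1,4->2] -> levels [3 5 5 8 9]
Step 2: flows [1->0,1=2,3->1,4->2] -> levels [4 5 6 7 8]
Step 3: flows [1->0,2->1,3->1,4->2] -> levels [5 6 6 6 7]
Step 4: flows [1->0,1=2,1=3,4->2] -> levels [6 5 7 6 6]
Step 5: flows [0->1,2->1,3->1,2->4] -> levels [5 8 5 5 7]

Answer: 5 8 5 5 7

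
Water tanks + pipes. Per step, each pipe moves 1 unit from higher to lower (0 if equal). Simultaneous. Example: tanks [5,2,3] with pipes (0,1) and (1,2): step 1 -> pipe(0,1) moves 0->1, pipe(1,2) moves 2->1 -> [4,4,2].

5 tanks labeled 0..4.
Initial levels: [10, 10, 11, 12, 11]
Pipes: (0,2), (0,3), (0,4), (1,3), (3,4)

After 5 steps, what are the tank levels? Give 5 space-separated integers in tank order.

Step 1: flows [2->0,3->0,4->0,3->1,3->4] -> levels [13 11 10 9 11]
Step 2: flows [0->2,0->3,0->4,1->3,4->3] -> levels [10 10 11 12 11]
  -> period-2 cycle: step 2 state = step 0 state
  -> state at step 5: (5-0) mod 2 = 1, same as step 1 -> [13 11 10 9 11]

Answer: 13 11 10 9 11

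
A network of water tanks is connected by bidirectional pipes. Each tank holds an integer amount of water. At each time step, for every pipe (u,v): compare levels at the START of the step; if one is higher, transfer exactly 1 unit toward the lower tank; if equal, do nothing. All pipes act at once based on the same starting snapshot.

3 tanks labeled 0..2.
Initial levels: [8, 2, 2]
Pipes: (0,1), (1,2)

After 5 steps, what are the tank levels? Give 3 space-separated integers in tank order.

Answer: 4 4 4

Derivation:
Step 1: flows [0->1,1=2] -> levels [7 3 2]
Step 2: flows [0->1,1->2] -> levels [6 3 3]
Step 3: flows [0->1,1=2] -> levels [5 4 3]
Step 4: flows [0->1,1->2] -> levels [4 4 4]
Step 5: flows [0=1,1=2] -> levels [4 4 4]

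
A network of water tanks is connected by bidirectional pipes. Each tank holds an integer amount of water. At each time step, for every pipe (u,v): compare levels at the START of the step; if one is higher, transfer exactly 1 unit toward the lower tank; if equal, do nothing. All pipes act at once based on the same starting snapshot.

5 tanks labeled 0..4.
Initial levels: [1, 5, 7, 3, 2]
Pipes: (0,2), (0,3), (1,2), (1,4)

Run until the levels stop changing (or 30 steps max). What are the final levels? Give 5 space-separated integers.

Step 1: flows [2->0,3->0,2->1,1->4] -> levels [3 5 5 2 3]
Step 2: flows [2->0,0->3,1=2,1->4] -> levels [3 4 4 3 4]
Step 3: flows [2->0,0=3,1=2,1=4] -> levels [4 4 3 3 4]
Step 4: flows [0->2,0->3,1->2,1=4] -> levels [2 3 5 4 4]
Step 5: flows [2->0,3->0,2->1,4->1] -> levels [4 5 3 3 3]
Step 6: flows [0->2,0->3,1->2,1->4] -> levels [2 3 5 4 4]
  -> period-2 cycle: step 6 state = step 4 state; never stabilizes
  -> state at step 30: (30-4) mod 2 = 0, same as step 4 -> [2 3 5 4 4]

Answer: 2 3 5 4 4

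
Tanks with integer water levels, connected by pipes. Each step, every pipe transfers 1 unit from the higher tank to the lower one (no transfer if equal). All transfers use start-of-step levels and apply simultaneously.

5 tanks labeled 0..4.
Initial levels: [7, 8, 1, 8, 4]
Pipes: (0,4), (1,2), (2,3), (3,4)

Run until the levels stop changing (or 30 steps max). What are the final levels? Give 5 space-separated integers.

Step 1: flows [0->4,1->2,3->2,3->4] -> levels [6 7 3 6 6]
Step 2: flows [0=4,1->2,3->2,3=4] -> levels [6 6 5 5 6]
Step 3: flows [0=4,1->2,2=3,4->3] -> levels [6 5 6 6 5]
Step 4: flows [0->4,2->1,2=3,3->4] -> levels [5 6 5 5 7]
Step 5: flows [4->0,1->2,2=3,4->3] -> levels [6 5 6 6 5]
  -> period-2 cycle: step 5 state = step 3 state; never stabilizes
  -> state at step 30: (30-3) mod 2 = 1, same as step 4 -> [5 6 5 5 7]

Answer: 5 6 5 5 7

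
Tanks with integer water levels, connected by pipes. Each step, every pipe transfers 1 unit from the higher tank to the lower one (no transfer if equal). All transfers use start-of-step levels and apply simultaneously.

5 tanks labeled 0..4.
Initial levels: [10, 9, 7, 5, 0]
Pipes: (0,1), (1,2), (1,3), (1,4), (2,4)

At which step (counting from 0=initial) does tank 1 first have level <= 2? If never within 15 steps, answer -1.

Answer: -1

Derivation:
Step 1: flows [0->1,1->2,1->3,1->4,2->4] -> levels [9 7 7 6 2]
Step 2: flows [0->1,1=2,1->3,1->4,2->4] -> levels [8 6 6 7 4]
Step 3: flows [0->1,1=2,3->1,1->4,2->4] -> levels [7 7 5 6 6]
Step 4: flows [0=1,1->2,1->3,1->4,4->2] -> levels [7 4 7 7 6]
Step 5: flows [0->1,2->1,3->1,4->1,2->4] -> levels [6 8 5 6 6]
Step 6: flows [1->0,1->2,1->3,1->4,4->2] -> levels [7 4 7 7 6]
  -> period-2 cycle (repeats step 4); tank 1 never drops to <=2
Tank 1 never reaches <=2 within 15 steps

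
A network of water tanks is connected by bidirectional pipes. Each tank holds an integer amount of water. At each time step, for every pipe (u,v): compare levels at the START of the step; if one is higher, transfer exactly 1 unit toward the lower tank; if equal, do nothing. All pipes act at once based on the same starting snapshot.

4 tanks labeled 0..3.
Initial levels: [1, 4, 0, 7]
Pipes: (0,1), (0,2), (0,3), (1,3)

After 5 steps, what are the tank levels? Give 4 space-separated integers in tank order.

Answer: 3 2 3 4

Derivation:
Step 1: flows [1->0,0->2,3->0,3->1] -> levels [2 4 1 5]
Step 2: flows [1->0,0->2,3->0,3->1] -> levels [3 4 2 3]
Step 3: flows [1->0,0->2,0=3,1->3] -> levels [3 2 3 4]
Step 4: flows [0->1,0=2,3->0,3->1] -> levels [3 4 3 2]
Step 5: flows [1->0,0=2,0->3,1->3] -> levels [3 2 3 4]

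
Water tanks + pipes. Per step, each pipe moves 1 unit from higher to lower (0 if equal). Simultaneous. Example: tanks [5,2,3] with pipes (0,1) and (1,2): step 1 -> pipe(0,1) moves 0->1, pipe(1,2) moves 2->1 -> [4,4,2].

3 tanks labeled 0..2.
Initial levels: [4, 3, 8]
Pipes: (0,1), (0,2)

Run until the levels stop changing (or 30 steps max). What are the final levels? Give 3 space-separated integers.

Step 1: flows [0->1,2->0] -> levels [4 4 7]
Step 2: flows [0=1,2->0] -> levels [5 4 6]
Step 3: flows [0->1,2->0] -> levels [5 5 5]
Step 4: flows [0=1,0=2] -> levels [5 5 5]
  -> stable (no change)

Answer: 5 5 5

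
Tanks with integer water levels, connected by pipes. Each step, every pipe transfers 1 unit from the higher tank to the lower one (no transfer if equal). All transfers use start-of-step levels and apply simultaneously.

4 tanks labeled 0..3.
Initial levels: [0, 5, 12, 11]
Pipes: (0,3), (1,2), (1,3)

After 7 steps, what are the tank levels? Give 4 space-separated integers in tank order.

Answer: 7 8 7 6

Derivation:
Step 1: flows [3->0,2->1,3->1] -> levels [1 7 11 9]
Step 2: flows [3->0,2->1,3->1] -> levels [2 9 10 7]
Step 3: flows [3->0,2->1,1->3] -> levels [3 9 9 7]
Step 4: flows [3->0,1=2,1->3] -> levels [4 8 9 7]
Step 5: flows [3->0,2->1,1->3] -> levels [5 8 8 7]
Step 6: flows [3->0,1=2,1->3] -> levels [6 7 8 7]
Step 7: flows [3->0,2->1,1=3] -> levels [7 8 7 6]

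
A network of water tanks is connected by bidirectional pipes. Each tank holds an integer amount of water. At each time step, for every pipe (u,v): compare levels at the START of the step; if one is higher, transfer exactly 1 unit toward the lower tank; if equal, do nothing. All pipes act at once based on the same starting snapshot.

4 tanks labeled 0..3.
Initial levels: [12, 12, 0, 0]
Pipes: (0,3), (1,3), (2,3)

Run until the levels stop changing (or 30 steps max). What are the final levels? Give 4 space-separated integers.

Answer: 6 6 5 7

Derivation:
Step 1: flows [0->3,1->3,2=3] -> levels [11 11 0 2]
Step 2: flows [0->3,1->3,3->2] -> levels [10 10 1 3]
Step 3: flows [0->3,1->3,3->2] -> levels [9 9 2 4]
Step 4: flows [0->3,1->3,3->2] -> levels [8 8 3 5]
Step 5: flows [0->3,1->3,3->2] -> levels [7 7 4 6]
Step 6: flows [0->3,1->3,3->2] -> levels [6 6 5 7]
Step 7: flows [3->0,3->1,3->2] -> levels [7 7 6 4]
Step 8: flows [0->3,1->3,2->3] -> levels [6 6 5 7]
  -> period-2 cycle: step 8 state = step 6 state; never stabilizes
  -> state at step 30: (30-6) mod 2 = 0, same as step 6 -> [6 6 5 7]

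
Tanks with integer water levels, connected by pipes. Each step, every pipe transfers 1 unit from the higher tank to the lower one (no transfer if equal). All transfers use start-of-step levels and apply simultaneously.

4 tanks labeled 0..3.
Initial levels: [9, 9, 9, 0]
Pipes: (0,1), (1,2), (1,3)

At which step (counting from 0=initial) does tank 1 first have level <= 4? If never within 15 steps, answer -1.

Step 1: flows [0=1,1=2,1->3] -> levels [9 8 9 1]
Step 2: flows [0->1,2->1,1->3] -> levels [8 9 8 2]
Step 3: flows [1->0,1->2,1->3] -> levels [9 6 9 3]
Step 4: flows [0->1,2->1,1->3] -> levels [8 7 8 4]
Step 5: flows [0->1,2->1,1->3] -> levels [7 8 7 5]
Step 6: flows [1->0,1->2,1->3] -> levels [8 5 8 6]
Step 7: flows [0->1,2->1,3->1] -> levels [7 8 7 5]
  -> period-2 cycle (repeats step 5); tank 1 never drops to <=4
Tank 1 never reaches <=4 within 15 steps

Answer: -1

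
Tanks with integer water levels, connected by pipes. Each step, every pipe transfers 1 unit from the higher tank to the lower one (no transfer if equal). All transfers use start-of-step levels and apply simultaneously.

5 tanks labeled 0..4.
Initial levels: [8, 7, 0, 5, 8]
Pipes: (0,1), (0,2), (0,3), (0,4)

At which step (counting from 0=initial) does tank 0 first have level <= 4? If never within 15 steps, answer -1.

Step 1: flows [0->1,0->2,0->3,0=4] -> levels [5 8 1 6 8]
Step 2: flows [1->0,0->2,3->0,4->0] -> levels [7 7 2 5 7]
Step 3: flows [0=1,0->2,0->3,0=4] -> levels [5 7 3 6 7]
Step 4: flows [1->0,0->2,3->0,4->0] -> levels [7 6 4 5 6]
Step 5: flows [0->1,0->2,0->3,0->4] -> levels [3 7 5 6 7]
Tank 0 first reaches <=4 at step 5

Answer: 5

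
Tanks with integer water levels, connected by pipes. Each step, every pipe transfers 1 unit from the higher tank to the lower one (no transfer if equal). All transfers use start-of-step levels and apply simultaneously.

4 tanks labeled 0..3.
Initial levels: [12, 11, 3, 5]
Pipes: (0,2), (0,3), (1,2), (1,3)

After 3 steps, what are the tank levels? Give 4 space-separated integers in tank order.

Answer: 8 8 8 7

Derivation:
Step 1: flows [0->2,0->3,1->2,1->3] -> levels [10 9 5 7]
Step 2: flows [0->2,0->3,1->2,1->3] -> levels [8 7 7 9]
Step 3: flows [0->2,3->0,1=2,3->1] -> levels [8 8 8 7]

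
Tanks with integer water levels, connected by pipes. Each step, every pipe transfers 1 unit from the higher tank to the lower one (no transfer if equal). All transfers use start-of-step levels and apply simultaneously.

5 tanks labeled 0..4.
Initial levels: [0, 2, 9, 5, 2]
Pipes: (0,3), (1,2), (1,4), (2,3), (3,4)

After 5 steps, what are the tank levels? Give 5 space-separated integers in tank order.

Step 1: flows [3->0,2->1,1=4,2->3,3->4] -> levels [1 3 7 4 3]
Step 2: flows [3->0,2->1,1=4,2->3,3->4] -> levels [2 4 5 3 4]
Step 3: flows [3->0,2->1,1=4,2->3,4->3] -> levels [3 5 3 4 3]
Step 4: flows [3->0,1->2,1->4,3->2,3->4] -> levels [4 3 5 1 5]
Step 5: flows [0->3,2->1,4->1,2->3,4->3] -> levels [3 5 3 4 3]

Answer: 3 5 3 4 3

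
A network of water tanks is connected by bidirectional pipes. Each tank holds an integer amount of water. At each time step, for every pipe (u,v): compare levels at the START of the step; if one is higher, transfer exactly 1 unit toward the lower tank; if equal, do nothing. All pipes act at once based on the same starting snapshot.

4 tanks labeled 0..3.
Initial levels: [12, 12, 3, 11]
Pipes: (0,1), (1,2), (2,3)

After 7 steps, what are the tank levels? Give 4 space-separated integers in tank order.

Answer: 10 9 10 9

Derivation:
Step 1: flows [0=1,1->2,3->2] -> levels [12 11 5 10]
Step 2: flows [0->1,1->2,3->2] -> levels [11 11 7 9]
Step 3: flows [0=1,1->2,3->2] -> levels [11 10 9 8]
Step 4: flows [0->1,1->2,2->3] -> levels [10 10 9 9]
Step 5: flows [0=1,1->2,2=3] -> levels [10 9 10 9]
Step 6: flows [0->1,2->1,2->3] -> levels [9 11 8 10]
Step 7: flows [1->0,1->2,3->2] -> levels [10 9 10 9]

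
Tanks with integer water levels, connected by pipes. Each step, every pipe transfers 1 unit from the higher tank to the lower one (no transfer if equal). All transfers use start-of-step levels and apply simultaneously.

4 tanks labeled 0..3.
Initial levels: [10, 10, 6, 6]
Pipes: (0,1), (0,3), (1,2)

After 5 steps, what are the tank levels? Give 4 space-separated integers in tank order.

Answer: 8 8 8 8

Derivation:
Step 1: flows [0=1,0->3,1->2] -> levels [9 9 7 7]
Step 2: flows [0=1,0->3,1->2] -> levels [8 8 8 8]
Step 3: flows [0=1,0=3,1=2] -> levels [8 8 8 8]
  -> stable; steps 4..5 unchanged -> [8 8 8 8]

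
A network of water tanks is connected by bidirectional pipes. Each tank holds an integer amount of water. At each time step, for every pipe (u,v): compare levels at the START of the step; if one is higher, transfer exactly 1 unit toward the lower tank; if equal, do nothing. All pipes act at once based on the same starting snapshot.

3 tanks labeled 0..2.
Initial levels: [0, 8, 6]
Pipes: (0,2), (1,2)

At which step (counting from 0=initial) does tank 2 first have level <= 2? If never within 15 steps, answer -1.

Step 1: flows [2->0,1->2] -> levels [1 7 6]
Step 2: flows [2->0,1->2] -> levels [2 6 6]
Step 3: flows [2->0,1=2] -> levels [3 6 5]
Step 4: flows [2->0,1->2] -> levels [4 5 5]
Step 5: flows [2->0,1=2] -> levels [5 5 4]
Step 6: flows [0->2,1->2] -> levels [4 4 6]
Step 7: flows [2->0,2->1] -> levels [5 5 4]
  -> period-2 cycle (repeats step 5); tank 2 never drops to <=2
Tank 2 never reaches <=2 within 15 steps

Answer: -1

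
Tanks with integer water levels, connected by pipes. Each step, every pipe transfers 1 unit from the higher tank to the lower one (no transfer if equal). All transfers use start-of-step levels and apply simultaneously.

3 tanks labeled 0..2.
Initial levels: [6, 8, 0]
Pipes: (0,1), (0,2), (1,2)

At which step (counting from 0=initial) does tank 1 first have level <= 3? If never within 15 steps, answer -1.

Step 1: flows [1->0,0->2,1->2] -> levels [6 6 2]
Step 2: flows [0=1,0->2,1->2] -> levels [5 5 4]
Step 3: flows [0=1,0->2,1->2] -> levels [4 4 6]
Step 4: flows [0=1,2->0,2->1] -> levels [5 5 4]
  -> period-2 cycle (repeats step 2); tank 1 never drops to <=3
Tank 1 never reaches <=3 within 15 steps

Answer: -1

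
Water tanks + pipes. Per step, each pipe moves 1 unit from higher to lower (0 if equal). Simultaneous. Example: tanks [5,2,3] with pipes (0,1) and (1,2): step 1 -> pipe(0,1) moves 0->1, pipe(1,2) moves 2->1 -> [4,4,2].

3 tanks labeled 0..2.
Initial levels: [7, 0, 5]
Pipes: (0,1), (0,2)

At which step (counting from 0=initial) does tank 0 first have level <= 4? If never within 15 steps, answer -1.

Step 1: flows [0->1,0->2] -> levels [5 1 6]
Step 2: flows [0->1,2->0] -> levels [5 2 5]
Step 3: flows [0->1,0=2] -> levels [4 3 5]
Tank 0 first reaches <=4 at step 3

Answer: 3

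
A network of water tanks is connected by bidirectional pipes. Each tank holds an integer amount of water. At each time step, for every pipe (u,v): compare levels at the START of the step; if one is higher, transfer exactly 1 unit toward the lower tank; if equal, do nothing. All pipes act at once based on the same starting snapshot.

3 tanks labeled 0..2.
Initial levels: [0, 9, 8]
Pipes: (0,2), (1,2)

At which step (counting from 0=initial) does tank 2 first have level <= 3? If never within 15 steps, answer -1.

Step 1: flows [2->0,1->2] -> levels [1 8 8]
Step 2: flows [2->0,1=2] -> levels [2 8 7]
Step 3: flows [2->0,1->2] -> levels [3 7 7]
Step 4: flows [2->0,1=2] -> levels [4 7 6]
Step 5: flows [2->0,1->2] -> levels [5 6 6]
Step 6: flows [2->0,1=2] -> levels [6 6 5]
Step 7: flows [0->2,1->2] -> levels [5 5 7]
Step 8: flows [2->0,2->1] -> levels [6 6 5]
  -> period-2 cycle (repeats step 6); tank 2 never drops to <=3
Tank 2 never reaches <=3 within 15 steps

Answer: -1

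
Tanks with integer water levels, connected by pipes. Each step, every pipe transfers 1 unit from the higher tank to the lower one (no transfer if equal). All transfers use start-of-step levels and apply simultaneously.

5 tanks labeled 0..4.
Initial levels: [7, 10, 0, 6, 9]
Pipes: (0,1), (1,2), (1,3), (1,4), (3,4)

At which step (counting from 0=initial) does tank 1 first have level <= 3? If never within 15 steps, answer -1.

Step 1: flows [1->0,1->2,1->3,1->4,4->3] -> levels [8 6 1 8 9]
Step 2: flows [0->1,1->2,3->1,4->1,4->3] -> levels [7 8 2 8 7]
Step 3: flows [1->0,1->2,1=3,1->4,3->4] -> levels [8 5 3 7 9]
Step 4: flows [0->1,1->2,3->1,4->1,4->3] -> levels [7 7 4 7 7]
Step 5: flows [0=1,1->2,1=3,1=4,3=4] -> levels [7 6 5 7 7]
Step 6: flows [0->1,1->2,3->1,4->1,3=4] -> levels [6 8 6 6 6]
Step 7: flows [1->0,1->2,1->3,1->4,3=4] -> levels [7 4 7 7 7]
Step 8: flows [0->1,2->1,3->1,4->1,3=4] -> levels [6 8 6 6 6]
  -> period-2 cycle (repeats step 6); tank 1 never drops to <=3
Tank 1 never reaches <=3 within 15 steps

Answer: -1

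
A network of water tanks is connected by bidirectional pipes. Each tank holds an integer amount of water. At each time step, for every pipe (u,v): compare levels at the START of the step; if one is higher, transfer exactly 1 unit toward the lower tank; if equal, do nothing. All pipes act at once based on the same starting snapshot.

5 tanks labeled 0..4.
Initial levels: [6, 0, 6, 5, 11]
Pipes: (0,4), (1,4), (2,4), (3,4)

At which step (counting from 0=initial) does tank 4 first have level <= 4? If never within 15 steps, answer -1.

Answer: 4

Derivation:
Step 1: flows [4->0,4->1,4->2,4->3] -> levels [7 1 7 6 7]
Step 2: flows [0=4,4->1,2=4,4->3] -> levels [7 2 7 7 5]
Step 3: flows [0->4,4->1,2->4,3->4] -> levels [6 3 6 6 7]
Step 4: flows [4->0,4->1,4->2,4->3] -> levels [7 4 7 7 3]
Tank 4 first reaches <=4 at step 4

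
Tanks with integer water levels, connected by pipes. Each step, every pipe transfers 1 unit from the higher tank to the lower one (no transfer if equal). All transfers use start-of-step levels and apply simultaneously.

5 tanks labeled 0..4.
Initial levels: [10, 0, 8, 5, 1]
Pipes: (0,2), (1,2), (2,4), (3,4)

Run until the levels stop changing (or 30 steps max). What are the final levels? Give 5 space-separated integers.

Step 1: flows [0->2,2->1,2->4,3->4] -> levels [9 1 7 4 3]
Step 2: flows [0->2,2->1,2->4,3->4] -> levels [8 2 6 3 5]
Step 3: flows [0->2,2->1,2->4,4->3] -> levels [7 3 5 4 5]
Step 4: flows [0->2,2->1,2=4,4->3] -> levels [6 4 5 5 4]
Step 5: flows [0->2,2->1,2->4,3->4] -> levels [5 5 4 4 6]
Step 6: flows [0->2,1->2,4->2,4->3] -> levels [4 4 7 5 4]
Step 7: flows [2->0,2->1,2->4,3->4] -> levels [5 5 4 4 6]
  -> period-2 cycle: step 7 state = step 5 state; never stabilizes
  -> state at step 30: (30-5) mod 2 = 1, same as step 6 -> [4 4 7 5 4]

Answer: 4 4 7 5 4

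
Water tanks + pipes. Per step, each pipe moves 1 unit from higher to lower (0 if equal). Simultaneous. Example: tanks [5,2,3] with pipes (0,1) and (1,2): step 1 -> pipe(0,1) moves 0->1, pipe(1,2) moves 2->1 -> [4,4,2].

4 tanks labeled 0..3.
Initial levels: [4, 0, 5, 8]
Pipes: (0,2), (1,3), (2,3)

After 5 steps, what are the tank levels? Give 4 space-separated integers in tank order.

Answer: 5 3 4 5

Derivation:
Step 1: flows [2->0,3->1,3->2] -> levels [5 1 5 6]
Step 2: flows [0=2,3->1,3->2] -> levels [5 2 6 4]
Step 3: flows [2->0,3->1,2->3] -> levels [6 3 4 4]
Step 4: flows [0->2,3->1,2=3] -> levels [5 4 5 3]
Step 5: flows [0=2,1->3,2->3] -> levels [5 3 4 5]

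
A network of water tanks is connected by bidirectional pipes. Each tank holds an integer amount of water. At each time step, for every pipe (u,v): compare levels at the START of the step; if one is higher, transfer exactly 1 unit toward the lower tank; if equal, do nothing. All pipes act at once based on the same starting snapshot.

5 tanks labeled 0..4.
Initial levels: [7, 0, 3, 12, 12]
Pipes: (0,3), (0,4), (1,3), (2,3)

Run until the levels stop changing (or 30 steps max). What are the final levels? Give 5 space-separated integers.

Answer: 8 7 7 5 7

Derivation:
Step 1: flows [3->0,4->0,3->1,3->2] -> levels [9 1 4 9 11]
Step 2: flows [0=3,4->0,3->1,3->2] -> levels [10 2 5 7 10]
Step 3: flows [0->3,0=4,3->1,3->2] -> levels [9 3 6 6 10]
Step 4: flows [0->3,4->0,3->1,2=3] -> levels [9 4 6 6 9]
Step 5: flows [0->3,0=4,3->1,2=3] -> levels [8 5 6 6 9]
Step 6: flows [0->3,4->0,3->1,2=3] -> levels [8 6 6 6 8]
Step 7: flows [0->3,0=4,1=3,2=3] -> levels [7 6 6 7 8]
Step 8: flows [0=3,4->0,3->1,3->2] -> levels [8 7 7 5 7]
Step 9: flows [0->3,0->4,1->3,2->3] -> levels [6 6 6 8 8]
Step 10: flows [3->0,4->0,3->1,3->2] -> levels [8 7 7 5 7]
  -> period-2 cycle: step 10 state = step 8 state; never stabilizes
  -> state at step 30: (30-8) mod 2 = 0, same as step 8 -> [8 7 7 5 7]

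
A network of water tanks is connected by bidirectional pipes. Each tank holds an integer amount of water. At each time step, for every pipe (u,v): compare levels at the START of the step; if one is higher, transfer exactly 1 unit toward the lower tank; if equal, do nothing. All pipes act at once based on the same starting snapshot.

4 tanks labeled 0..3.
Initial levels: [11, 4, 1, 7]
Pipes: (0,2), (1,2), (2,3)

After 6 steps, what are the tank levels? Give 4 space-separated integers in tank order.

Answer: 5 5 8 5

Derivation:
Step 1: flows [0->2,1->2,3->2] -> levels [10 3 4 6]
Step 2: flows [0->2,2->1,3->2] -> levels [9 4 5 5]
Step 3: flows [0->2,2->1,2=3] -> levels [8 5 5 5]
Step 4: flows [0->2,1=2,2=3] -> levels [7 5 6 5]
Step 5: flows [0->2,2->1,2->3] -> levels [6 6 5 6]
Step 6: flows [0->2,1->2,3->2] -> levels [5 5 8 5]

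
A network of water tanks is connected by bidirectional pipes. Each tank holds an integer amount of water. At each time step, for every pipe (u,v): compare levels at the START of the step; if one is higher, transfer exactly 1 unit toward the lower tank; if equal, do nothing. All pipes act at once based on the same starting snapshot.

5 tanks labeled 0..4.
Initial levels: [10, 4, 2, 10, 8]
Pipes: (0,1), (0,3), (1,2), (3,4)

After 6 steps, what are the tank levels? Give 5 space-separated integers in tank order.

Answer: 6 6 6 8 8

Derivation:
Step 1: flows [0->1,0=3,1->2,3->4] -> levels [9 4 3 9 9]
Step 2: flows [0->1,0=3,1->2,3=4] -> levels [8 4 4 9 9]
Step 3: flows [0->1,3->0,1=2,3=4] -> levels [8 5 4 8 9]
Step 4: flows [0->1,0=3,1->2,4->3] -> levels [7 5 5 9 8]
Step 5: flows [0->1,3->0,1=2,3->4] -> levels [7 6 5 7 9]
Step 6: flows [0->1,0=3,1->2,4->3] -> levels [6 6 6 8 8]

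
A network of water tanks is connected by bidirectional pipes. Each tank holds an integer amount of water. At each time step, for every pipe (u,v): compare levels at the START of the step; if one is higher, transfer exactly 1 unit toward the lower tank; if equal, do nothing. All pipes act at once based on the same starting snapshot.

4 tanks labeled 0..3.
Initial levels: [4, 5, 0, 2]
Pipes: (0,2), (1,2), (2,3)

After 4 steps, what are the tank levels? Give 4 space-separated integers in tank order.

Step 1: flows [0->2,1->2,3->2] -> levels [3 4 3 1]
Step 2: flows [0=2,1->2,2->3] -> levels [3 3 3 2]
Step 3: flows [0=2,1=2,2->3] -> levels [3 3 2 3]
Step 4: flows [0->2,1->2,3->2] -> levels [2 2 5 2]

Answer: 2 2 5 2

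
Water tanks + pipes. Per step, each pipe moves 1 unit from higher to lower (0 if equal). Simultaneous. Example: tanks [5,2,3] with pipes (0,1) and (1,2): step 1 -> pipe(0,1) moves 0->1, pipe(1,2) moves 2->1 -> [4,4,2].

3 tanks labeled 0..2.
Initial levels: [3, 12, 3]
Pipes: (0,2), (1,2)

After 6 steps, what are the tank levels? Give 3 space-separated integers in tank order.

Step 1: flows [0=2,1->2] -> levels [3 11 4]
Step 2: flows [2->0,1->2] -> levels [4 10 4]
Step 3: flows [0=2,1->2] -> levels [4 9 5]
Step 4: flows [2->0,1->2] -> levels [5 8 5]
Step 5: flows [0=2,1->2] -> levels [5 7 6]
Step 6: flows [2->0,1->2] -> levels [6 6 6]

Answer: 6 6 6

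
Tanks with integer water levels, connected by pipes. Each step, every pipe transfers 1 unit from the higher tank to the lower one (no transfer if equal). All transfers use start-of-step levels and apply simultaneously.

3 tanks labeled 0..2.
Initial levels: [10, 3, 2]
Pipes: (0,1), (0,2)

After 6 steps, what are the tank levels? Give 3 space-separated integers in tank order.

Step 1: flows [0->1,0->2] -> levels [8 4 3]
Step 2: flows [0->1,0->2] -> levels [6 5 4]
Step 3: flows [0->1,0->2] -> levels [4 6 5]
Step 4: flows [1->0,2->0] -> levels [6 5 4]
  -> period-2 cycle: step 4 state = step 2 state
  -> state at step 6: (6-2) mod 2 = 0, same as step 2 -> [6 5 4]

Answer: 6 5 4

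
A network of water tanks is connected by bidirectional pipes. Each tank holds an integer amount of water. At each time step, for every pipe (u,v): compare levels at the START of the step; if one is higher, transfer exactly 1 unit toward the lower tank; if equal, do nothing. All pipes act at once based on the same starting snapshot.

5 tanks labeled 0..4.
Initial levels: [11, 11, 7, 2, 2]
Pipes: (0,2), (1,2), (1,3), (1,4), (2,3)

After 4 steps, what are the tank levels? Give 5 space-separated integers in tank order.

Answer: 7 7 7 6 6

Derivation:
Step 1: flows [0->2,1->2,1->3,1->4,2->3] -> levels [10 8 8 4 3]
Step 2: flows [0->2,1=2,1->3,1->4,2->3] -> levels [9 6 8 6 4]
Step 3: flows [0->2,2->1,1=3,1->4,2->3] -> levels [8 6 7 7 5]
Step 4: flows [0->2,2->1,3->1,1->4,2=3] -> levels [7 7 7 6 6]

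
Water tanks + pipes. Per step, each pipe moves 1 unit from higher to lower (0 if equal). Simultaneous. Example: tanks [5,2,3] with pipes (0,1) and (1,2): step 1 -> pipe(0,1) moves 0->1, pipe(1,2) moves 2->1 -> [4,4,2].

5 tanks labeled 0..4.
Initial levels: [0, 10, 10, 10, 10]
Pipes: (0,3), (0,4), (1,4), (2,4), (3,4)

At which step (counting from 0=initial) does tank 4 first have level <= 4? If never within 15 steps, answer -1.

Answer: -1

Derivation:
Step 1: flows [3->0,4->0,1=4,2=4,3=4] -> levels [2 10 10 9 9]
Step 2: flows [3->0,4->0,1->4,2->4,3=4] -> levels [4 9 9 8 10]
Step 3: flows [3->0,4->0,4->1,4->2,4->3] -> levels [6 10 10 8 6]
Step 4: flows [3->0,0=4,1->4,2->4,3->4] -> levels [7 9 9 6 9]
Step 5: flows [0->3,4->0,1=4,2=4,4->3] -> levels [7 9 9 8 7]
Step 6: flows [3->0,0=4,1->4,2->4,3->4] -> levels [8 8 8 6 10]
Step 7: flows [0->3,4->0,4->1,4->2,4->3] -> levels [8 9 9 8 6]
Step 8: flows [0=3,0->4,1->4,2->4,3->4] -> levels [7 8 8 7 10]
Step 9: flows [0=3,4->0,4->1,4->2,4->3] -> levels [8 9 9 8 6]
  -> period-2 cycle (repeats step 7); tank 4 never drops to <=4
Tank 4 never reaches <=4 within 15 steps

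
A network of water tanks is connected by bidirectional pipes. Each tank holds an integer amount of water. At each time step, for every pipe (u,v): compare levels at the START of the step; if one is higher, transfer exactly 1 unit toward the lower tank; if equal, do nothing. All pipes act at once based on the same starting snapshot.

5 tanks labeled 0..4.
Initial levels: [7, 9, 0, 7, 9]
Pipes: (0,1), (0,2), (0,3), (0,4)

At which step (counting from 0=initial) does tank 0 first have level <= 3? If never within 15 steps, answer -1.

Step 1: flows [1->0,0->2,0=3,4->0] -> levels [8 8 1 7 8]
Step 2: flows [0=1,0->2,0->3,0=4] -> levels [6 8 2 8 8]
Step 3: flows [1->0,0->2,3->0,4->0] -> levels [8 7 3 7 7]
Step 4: flows [0->1,0->2,0->3,0->4] -> levels [4 8 4 8 8]
Step 5: flows [1->0,0=2,3->0,4->0] -> levels [7 7 4 7 7]
Step 6: flows [0=1,0->2,0=3,0=4] -> levels [6 7 5 7 7]
Step 7: flows [1->0,0->2,3->0,4->0] -> levels [8 6 6 6 6]
Step 8: flows [0->1,0->2,0->3,0->4] -> levels [4 7 7 7 7]
Step 9: flows [1->0,2->0,3->0,4->0] -> levels [8 6 6 6 6]
  -> period-2 cycle (repeats step 7); tank 0 never drops to <=3
Tank 0 never reaches <=3 within 15 steps

Answer: -1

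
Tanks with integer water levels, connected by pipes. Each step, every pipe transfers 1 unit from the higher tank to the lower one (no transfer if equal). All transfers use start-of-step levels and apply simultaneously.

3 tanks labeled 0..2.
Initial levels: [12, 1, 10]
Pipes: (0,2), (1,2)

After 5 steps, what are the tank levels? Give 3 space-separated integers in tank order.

Answer: 9 6 8

Derivation:
Step 1: flows [0->2,2->1] -> levels [11 2 10]
Step 2: flows [0->2,2->1] -> levels [10 3 10]
Step 3: flows [0=2,2->1] -> levels [10 4 9]
Step 4: flows [0->2,2->1] -> levels [9 5 9]
Step 5: flows [0=2,2->1] -> levels [9 6 8]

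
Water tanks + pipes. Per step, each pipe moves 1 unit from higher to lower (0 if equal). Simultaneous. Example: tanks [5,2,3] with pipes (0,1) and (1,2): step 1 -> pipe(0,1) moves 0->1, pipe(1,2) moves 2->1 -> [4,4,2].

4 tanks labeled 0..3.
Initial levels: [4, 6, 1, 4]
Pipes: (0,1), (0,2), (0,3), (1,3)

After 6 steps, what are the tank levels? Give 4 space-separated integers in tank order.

Answer: 5 4 3 3

Derivation:
Step 1: flows [1->0,0->2,0=3,1->3] -> levels [4 4 2 5]
Step 2: flows [0=1,0->2,3->0,3->1] -> levels [4 5 3 3]
Step 3: flows [1->0,0->2,0->3,1->3] -> levels [3 3 4 5]
Step 4: flows [0=1,2->0,3->0,3->1] -> levels [5 4 3 3]
Step 5: flows [0->1,0->2,0->3,1->3] -> levels [2 4 4 5]
Step 6: flows [1->0,2->0,3->0,3->1] -> levels [5 4 3 3]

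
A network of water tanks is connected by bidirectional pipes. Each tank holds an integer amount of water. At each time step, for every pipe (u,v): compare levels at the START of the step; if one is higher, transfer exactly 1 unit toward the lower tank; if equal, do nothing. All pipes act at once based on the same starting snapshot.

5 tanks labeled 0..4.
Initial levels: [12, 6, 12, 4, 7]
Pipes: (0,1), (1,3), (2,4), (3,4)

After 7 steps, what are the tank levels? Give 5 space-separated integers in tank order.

Step 1: flows [0->1,1->3,2->4,4->3] -> levels [11 6 11 6 7]
Step 2: flows [0->1,1=3,2->4,4->3] -> levels [10 7 10 7 7]
Step 3: flows [0->1,1=3,2->4,3=4] -> levels [9 8 9 7 8]
Step 4: flows [0->1,1->3,2->4,4->3] -> levels [8 8 8 9 8]
Step 5: flows [0=1,3->1,2=4,3->4] -> levels [8 9 8 7 9]
Step 6: flows [1->0,1->3,4->2,4->3] -> levels [9 7 9 9 7]
Step 7: flows [0->1,3->1,2->4,3->4] -> levels [8 9 8 7 9]

Answer: 8 9 8 7 9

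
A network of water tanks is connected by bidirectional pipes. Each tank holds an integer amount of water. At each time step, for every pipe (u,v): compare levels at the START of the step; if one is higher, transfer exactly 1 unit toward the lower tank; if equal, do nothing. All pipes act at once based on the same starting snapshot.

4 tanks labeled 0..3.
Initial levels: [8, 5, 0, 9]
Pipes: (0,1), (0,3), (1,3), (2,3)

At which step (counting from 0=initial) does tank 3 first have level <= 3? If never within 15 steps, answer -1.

Answer: -1

Derivation:
Step 1: flows [0->1,3->0,3->1,3->2] -> levels [8 7 1 6]
Step 2: flows [0->1,0->3,1->3,3->2] -> levels [6 7 2 7]
Step 3: flows [1->0,3->0,1=3,3->2] -> levels [8 6 3 5]
Step 4: flows [0->1,0->3,1->3,3->2] -> levels [6 6 4 6]
Step 5: flows [0=1,0=3,1=3,3->2] -> levels [6 6 5 5]
Step 6: flows [0=1,0->3,1->3,2=3] -> levels [5 5 5 7]
Step 7: flows [0=1,3->0,3->1,3->2] -> levels [6 6 6 4]
Step 8: flows [0=1,0->3,1->3,2->3] -> levels [5 5 5 7]
  -> period-2 cycle (repeats step 6); tank 3 never drops to <=3
Tank 3 never reaches <=3 within 15 steps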